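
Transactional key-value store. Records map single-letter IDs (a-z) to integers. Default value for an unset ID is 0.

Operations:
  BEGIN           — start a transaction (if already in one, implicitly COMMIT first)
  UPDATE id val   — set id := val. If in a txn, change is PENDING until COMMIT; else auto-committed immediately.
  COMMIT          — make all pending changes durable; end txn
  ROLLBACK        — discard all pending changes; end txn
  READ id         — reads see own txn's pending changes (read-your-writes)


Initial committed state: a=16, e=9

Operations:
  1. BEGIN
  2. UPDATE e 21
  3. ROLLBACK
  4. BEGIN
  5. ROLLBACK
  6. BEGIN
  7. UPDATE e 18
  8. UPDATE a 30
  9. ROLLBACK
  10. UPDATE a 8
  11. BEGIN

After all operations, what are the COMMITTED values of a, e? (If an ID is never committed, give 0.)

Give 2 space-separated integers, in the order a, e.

Initial committed: {a=16, e=9}
Op 1: BEGIN: in_txn=True, pending={}
Op 2: UPDATE e=21 (pending; pending now {e=21})
Op 3: ROLLBACK: discarded pending ['e']; in_txn=False
Op 4: BEGIN: in_txn=True, pending={}
Op 5: ROLLBACK: discarded pending []; in_txn=False
Op 6: BEGIN: in_txn=True, pending={}
Op 7: UPDATE e=18 (pending; pending now {e=18})
Op 8: UPDATE a=30 (pending; pending now {a=30, e=18})
Op 9: ROLLBACK: discarded pending ['a', 'e']; in_txn=False
Op 10: UPDATE a=8 (auto-commit; committed a=8)
Op 11: BEGIN: in_txn=True, pending={}
Final committed: {a=8, e=9}

Answer: 8 9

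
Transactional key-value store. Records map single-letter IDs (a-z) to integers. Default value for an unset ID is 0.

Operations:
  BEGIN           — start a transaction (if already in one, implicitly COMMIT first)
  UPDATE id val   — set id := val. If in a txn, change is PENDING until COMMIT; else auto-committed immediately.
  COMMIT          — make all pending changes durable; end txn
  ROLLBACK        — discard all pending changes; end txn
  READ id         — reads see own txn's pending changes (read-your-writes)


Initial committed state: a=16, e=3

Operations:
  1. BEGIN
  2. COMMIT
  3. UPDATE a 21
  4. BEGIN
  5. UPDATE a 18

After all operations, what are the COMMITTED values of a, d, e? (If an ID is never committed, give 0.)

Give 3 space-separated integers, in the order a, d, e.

Answer: 21 0 3

Derivation:
Initial committed: {a=16, e=3}
Op 1: BEGIN: in_txn=True, pending={}
Op 2: COMMIT: merged [] into committed; committed now {a=16, e=3}
Op 3: UPDATE a=21 (auto-commit; committed a=21)
Op 4: BEGIN: in_txn=True, pending={}
Op 5: UPDATE a=18 (pending; pending now {a=18})
Final committed: {a=21, e=3}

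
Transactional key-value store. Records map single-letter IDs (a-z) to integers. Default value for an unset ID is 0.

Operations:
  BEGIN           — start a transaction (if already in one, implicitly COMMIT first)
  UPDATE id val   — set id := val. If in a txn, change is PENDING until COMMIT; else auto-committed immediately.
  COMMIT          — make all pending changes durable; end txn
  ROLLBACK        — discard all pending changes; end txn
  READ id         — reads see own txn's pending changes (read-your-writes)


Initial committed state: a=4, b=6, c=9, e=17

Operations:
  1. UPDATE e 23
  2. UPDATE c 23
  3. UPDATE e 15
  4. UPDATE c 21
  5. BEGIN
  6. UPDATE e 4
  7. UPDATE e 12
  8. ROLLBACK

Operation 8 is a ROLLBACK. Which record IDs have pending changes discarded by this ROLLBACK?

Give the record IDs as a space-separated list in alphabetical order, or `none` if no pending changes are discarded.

Answer: e

Derivation:
Initial committed: {a=4, b=6, c=9, e=17}
Op 1: UPDATE e=23 (auto-commit; committed e=23)
Op 2: UPDATE c=23 (auto-commit; committed c=23)
Op 3: UPDATE e=15 (auto-commit; committed e=15)
Op 4: UPDATE c=21 (auto-commit; committed c=21)
Op 5: BEGIN: in_txn=True, pending={}
Op 6: UPDATE e=4 (pending; pending now {e=4})
Op 7: UPDATE e=12 (pending; pending now {e=12})
Op 8: ROLLBACK: discarded pending ['e']; in_txn=False
ROLLBACK at op 8 discards: ['e']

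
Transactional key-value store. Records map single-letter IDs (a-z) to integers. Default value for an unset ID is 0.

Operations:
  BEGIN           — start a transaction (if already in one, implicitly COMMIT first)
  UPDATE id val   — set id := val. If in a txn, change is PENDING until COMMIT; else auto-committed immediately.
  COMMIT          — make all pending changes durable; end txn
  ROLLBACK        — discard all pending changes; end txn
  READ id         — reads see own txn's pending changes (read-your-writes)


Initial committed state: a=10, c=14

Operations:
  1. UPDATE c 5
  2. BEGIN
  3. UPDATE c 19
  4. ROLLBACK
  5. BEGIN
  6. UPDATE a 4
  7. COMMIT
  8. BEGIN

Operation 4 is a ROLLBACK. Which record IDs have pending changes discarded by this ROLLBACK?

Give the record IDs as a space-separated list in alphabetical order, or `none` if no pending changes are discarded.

Answer: c

Derivation:
Initial committed: {a=10, c=14}
Op 1: UPDATE c=5 (auto-commit; committed c=5)
Op 2: BEGIN: in_txn=True, pending={}
Op 3: UPDATE c=19 (pending; pending now {c=19})
Op 4: ROLLBACK: discarded pending ['c']; in_txn=False
Op 5: BEGIN: in_txn=True, pending={}
Op 6: UPDATE a=4 (pending; pending now {a=4})
Op 7: COMMIT: merged ['a'] into committed; committed now {a=4, c=5}
Op 8: BEGIN: in_txn=True, pending={}
ROLLBACK at op 4 discards: ['c']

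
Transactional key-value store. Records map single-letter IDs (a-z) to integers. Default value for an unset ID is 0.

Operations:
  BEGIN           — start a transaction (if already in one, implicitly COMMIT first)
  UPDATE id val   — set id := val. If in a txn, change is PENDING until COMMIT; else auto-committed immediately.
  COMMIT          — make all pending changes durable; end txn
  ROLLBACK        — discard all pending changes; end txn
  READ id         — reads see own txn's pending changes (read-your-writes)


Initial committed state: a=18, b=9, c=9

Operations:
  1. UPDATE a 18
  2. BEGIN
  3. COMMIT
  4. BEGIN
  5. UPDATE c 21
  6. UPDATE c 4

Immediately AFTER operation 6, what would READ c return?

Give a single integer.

Answer: 4

Derivation:
Initial committed: {a=18, b=9, c=9}
Op 1: UPDATE a=18 (auto-commit; committed a=18)
Op 2: BEGIN: in_txn=True, pending={}
Op 3: COMMIT: merged [] into committed; committed now {a=18, b=9, c=9}
Op 4: BEGIN: in_txn=True, pending={}
Op 5: UPDATE c=21 (pending; pending now {c=21})
Op 6: UPDATE c=4 (pending; pending now {c=4})
After op 6: visible(c) = 4 (pending={c=4}, committed={a=18, b=9, c=9})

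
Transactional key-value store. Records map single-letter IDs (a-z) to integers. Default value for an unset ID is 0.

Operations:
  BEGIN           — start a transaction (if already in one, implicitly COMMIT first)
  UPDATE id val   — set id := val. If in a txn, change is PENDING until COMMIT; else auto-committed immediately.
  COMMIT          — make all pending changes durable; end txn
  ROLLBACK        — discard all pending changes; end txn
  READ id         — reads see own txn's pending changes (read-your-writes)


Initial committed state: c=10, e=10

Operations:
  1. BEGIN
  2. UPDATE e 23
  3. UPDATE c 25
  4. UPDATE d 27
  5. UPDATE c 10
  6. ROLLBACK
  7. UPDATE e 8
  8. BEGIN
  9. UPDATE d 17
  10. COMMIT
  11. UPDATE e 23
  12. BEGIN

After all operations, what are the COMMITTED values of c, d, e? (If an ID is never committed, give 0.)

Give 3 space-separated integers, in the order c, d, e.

Initial committed: {c=10, e=10}
Op 1: BEGIN: in_txn=True, pending={}
Op 2: UPDATE e=23 (pending; pending now {e=23})
Op 3: UPDATE c=25 (pending; pending now {c=25, e=23})
Op 4: UPDATE d=27 (pending; pending now {c=25, d=27, e=23})
Op 5: UPDATE c=10 (pending; pending now {c=10, d=27, e=23})
Op 6: ROLLBACK: discarded pending ['c', 'd', 'e']; in_txn=False
Op 7: UPDATE e=8 (auto-commit; committed e=8)
Op 8: BEGIN: in_txn=True, pending={}
Op 9: UPDATE d=17 (pending; pending now {d=17})
Op 10: COMMIT: merged ['d'] into committed; committed now {c=10, d=17, e=8}
Op 11: UPDATE e=23 (auto-commit; committed e=23)
Op 12: BEGIN: in_txn=True, pending={}
Final committed: {c=10, d=17, e=23}

Answer: 10 17 23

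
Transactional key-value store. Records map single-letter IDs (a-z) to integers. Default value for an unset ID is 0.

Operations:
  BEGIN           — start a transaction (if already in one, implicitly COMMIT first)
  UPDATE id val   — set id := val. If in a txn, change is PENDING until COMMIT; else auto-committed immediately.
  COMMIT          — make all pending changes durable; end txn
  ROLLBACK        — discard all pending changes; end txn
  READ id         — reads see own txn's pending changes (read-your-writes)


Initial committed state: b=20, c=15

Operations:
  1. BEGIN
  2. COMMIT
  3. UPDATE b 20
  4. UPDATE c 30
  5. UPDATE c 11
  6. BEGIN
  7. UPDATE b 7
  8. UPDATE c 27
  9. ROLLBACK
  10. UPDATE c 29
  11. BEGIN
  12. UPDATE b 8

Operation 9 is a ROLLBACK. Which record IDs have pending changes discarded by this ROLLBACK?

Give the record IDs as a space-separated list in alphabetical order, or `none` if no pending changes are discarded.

Answer: b c

Derivation:
Initial committed: {b=20, c=15}
Op 1: BEGIN: in_txn=True, pending={}
Op 2: COMMIT: merged [] into committed; committed now {b=20, c=15}
Op 3: UPDATE b=20 (auto-commit; committed b=20)
Op 4: UPDATE c=30 (auto-commit; committed c=30)
Op 5: UPDATE c=11 (auto-commit; committed c=11)
Op 6: BEGIN: in_txn=True, pending={}
Op 7: UPDATE b=7 (pending; pending now {b=7})
Op 8: UPDATE c=27 (pending; pending now {b=7, c=27})
Op 9: ROLLBACK: discarded pending ['b', 'c']; in_txn=False
Op 10: UPDATE c=29 (auto-commit; committed c=29)
Op 11: BEGIN: in_txn=True, pending={}
Op 12: UPDATE b=8 (pending; pending now {b=8})
ROLLBACK at op 9 discards: ['b', 'c']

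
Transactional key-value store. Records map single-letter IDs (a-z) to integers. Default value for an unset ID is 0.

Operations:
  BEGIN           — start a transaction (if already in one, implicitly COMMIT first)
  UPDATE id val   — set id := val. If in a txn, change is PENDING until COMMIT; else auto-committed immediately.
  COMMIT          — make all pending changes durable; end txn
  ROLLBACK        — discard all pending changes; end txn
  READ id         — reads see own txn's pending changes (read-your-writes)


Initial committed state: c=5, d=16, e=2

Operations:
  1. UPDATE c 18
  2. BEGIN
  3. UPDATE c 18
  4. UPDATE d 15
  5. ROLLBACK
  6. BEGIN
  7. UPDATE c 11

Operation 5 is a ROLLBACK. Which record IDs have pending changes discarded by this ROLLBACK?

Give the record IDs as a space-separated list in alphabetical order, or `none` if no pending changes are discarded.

Answer: c d

Derivation:
Initial committed: {c=5, d=16, e=2}
Op 1: UPDATE c=18 (auto-commit; committed c=18)
Op 2: BEGIN: in_txn=True, pending={}
Op 3: UPDATE c=18 (pending; pending now {c=18})
Op 4: UPDATE d=15 (pending; pending now {c=18, d=15})
Op 5: ROLLBACK: discarded pending ['c', 'd']; in_txn=False
Op 6: BEGIN: in_txn=True, pending={}
Op 7: UPDATE c=11 (pending; pending now {c=11})
ROLLBACK at op 5 discards: ['c', 'd']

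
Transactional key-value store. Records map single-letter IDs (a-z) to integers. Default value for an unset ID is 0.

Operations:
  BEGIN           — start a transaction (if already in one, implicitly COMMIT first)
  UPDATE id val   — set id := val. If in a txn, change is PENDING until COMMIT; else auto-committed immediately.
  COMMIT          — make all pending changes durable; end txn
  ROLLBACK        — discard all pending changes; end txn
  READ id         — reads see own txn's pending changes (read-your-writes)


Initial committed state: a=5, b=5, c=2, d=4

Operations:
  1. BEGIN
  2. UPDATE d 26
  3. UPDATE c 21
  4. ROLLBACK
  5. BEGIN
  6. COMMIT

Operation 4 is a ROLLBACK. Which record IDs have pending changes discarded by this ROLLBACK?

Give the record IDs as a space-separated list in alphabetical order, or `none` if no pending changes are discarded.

Answer: c d

Derivation:
Initial committed: {a=5, b=5, c=2, d=4}
Op 1: BEGIN: in_txn=True, pending={}
Op 2: UPDATE d=26 (pending; pending now {d=26})
Op 3: UPDATE c=21 (pending; pending now {c=21, d=26})
Op 4: ROLLBACK: discarded pending ['c', 'd']; in_txn=False
Op 5: BEGIN: in_txn=True, pending={}
Op 6: COMMIT: merged [] into committed; committed now {a=5, b=5, c=2, d=4}
ROLLBACK at op 4 discards: ['c', 'd']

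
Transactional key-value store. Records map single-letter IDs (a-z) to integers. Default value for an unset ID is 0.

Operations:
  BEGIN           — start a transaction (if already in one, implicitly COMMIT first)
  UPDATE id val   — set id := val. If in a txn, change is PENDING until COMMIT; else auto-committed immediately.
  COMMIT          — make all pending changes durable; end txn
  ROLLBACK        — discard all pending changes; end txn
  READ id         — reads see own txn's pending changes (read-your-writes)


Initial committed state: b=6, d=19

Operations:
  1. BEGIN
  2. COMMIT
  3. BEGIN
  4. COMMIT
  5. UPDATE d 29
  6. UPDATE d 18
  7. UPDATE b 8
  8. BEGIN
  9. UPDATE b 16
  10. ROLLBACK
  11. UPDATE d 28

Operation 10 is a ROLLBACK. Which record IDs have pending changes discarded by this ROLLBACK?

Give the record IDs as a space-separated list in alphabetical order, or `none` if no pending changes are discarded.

Answer: b

Derivation:
Initial committed: {b=6, d=19}
Op 1: BEGIN: in_txn=True, pending={}
Op 2: COMMIT: merged [] into committed; committed now {b=6, d=19}
Op 3: BEGIN: in_txn=True, pending={}
Op 4: COMMIT: merged [] into committed; committed now {b=6, d=19}
Op 5: UPDATE d=29 (auto-commit; committed d=29)
Op 6: UPDATE d=18 (auto-commit; committed d=18)
Op 7: UPDATE b=8 (auto-commit; committed b=8)
Op 8: BEGIN: in_txn=True, pending={}
Op 9: UPDATE b=16 (pending; pending now {b=16})
Op 10: ROLLBACK: discarded pending ['b']; in_txn=False
Op 11: UPDATE d=28 (auto-commit; committed d=28)
ROLLBACK at op 10 discards: ['b']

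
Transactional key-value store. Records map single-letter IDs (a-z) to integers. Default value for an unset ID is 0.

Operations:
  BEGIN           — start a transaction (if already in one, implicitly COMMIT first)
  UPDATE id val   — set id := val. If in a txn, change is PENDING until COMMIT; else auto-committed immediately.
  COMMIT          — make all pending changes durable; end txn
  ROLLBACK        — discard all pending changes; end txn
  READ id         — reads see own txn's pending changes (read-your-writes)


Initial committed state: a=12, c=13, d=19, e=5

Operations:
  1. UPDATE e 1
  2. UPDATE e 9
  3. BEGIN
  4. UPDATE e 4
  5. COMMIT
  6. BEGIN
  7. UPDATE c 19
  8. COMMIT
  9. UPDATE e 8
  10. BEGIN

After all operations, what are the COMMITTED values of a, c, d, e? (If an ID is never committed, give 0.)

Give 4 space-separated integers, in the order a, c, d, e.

Answer: 12 19 19 8

Derivation:
Initial committed: {a=12, c=13, d=19, e=5}
Op 1: UPDATE e=1 (auto-commit; committed e=1)
Op 2: UPDATE e=9 (auto-commit; committed e=9)
Op 3: BEGIN: in_txn=True, pending={}
Op 4: UPDATE e=4 (pending; pending now {e=4})
Op 5: COMMIT: merged ['e'] into committed; committed now {a=12, c=13, d=19, e=4}
Op 6: BEGIN: in_txn=True, pending={}
Op 7: UPDATE c=19 (pending; pending now {c=19})
Op 8: COMMIT: merged ['c'] into committed; committed now {a=12, c=19, d=19, e=4}
Op 9: UPDATE e=8 (auto-commit; committed e=8)
Op 10: BEGIN: in_txn=True, pending={}
Final committed: {a=12, c=19, d=19, e=8}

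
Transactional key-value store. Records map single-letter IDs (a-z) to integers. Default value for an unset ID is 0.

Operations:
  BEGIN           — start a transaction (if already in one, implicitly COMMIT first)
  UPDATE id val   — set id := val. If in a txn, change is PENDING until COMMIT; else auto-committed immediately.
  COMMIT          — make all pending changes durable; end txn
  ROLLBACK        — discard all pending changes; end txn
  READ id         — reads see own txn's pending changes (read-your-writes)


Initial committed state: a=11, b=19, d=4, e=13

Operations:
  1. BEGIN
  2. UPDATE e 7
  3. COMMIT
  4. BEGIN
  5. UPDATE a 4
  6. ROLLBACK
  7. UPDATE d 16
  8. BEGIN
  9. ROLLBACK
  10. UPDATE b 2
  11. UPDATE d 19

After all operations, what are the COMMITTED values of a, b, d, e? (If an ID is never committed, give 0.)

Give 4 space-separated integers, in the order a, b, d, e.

Answer: 11 2 19 7

Derivation:
Initial committed: {a=11, b=19, d=4, e=13}
Op 1: BEGIN: in_txn=True, pending={}
Op 2: UPDATE e=7 (pending; pending now {e=7})
Op 3: COMMIT: merged ['e'] into committed; committed now {a=11, b=19, d=4, e=7}
Op 4: BEGIN: in_txn=True, pending={}
Op 5: UPDATE a=4 (pending; pending now {a=4})
Op 6: ROLLBACK: discarded pending ['a']; in_txn=False
Op 7: UPDATE d=16 (auto-commit; committed d=16)
Op 8: BEGIN: in_txn=True, pending={}
Op 9: ROLLBACK: discarded pending []; in_txn=False
Op 10: UPDATE b=2 (auto-commit; committed b=2)
Op 11: UPDATE d=19 (auto-commit; committed d=19)
Final committed: {a=11, b=2, d=19, e=7}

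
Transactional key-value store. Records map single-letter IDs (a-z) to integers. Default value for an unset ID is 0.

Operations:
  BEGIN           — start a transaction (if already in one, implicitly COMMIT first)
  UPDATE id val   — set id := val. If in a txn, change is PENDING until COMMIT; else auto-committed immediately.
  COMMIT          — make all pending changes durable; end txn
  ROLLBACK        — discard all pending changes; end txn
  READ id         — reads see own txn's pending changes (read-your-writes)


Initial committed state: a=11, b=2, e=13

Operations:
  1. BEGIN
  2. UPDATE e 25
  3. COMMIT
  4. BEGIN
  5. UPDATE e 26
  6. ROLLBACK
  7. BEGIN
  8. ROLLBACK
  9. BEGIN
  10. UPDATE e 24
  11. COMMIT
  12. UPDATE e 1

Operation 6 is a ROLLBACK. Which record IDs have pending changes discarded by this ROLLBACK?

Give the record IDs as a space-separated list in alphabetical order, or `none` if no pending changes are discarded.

Initial committed: {a=11, b=2, e=13}
Op 1: BEGIN: in_txn=True, pending={}
Op 2: UPDATE e=25 (pending; pending now {e=25})
Op 3: COMMIT: merged ['e'] into committed; committed now {a=11, b=2, e=25}
Op 4: BEGIN: in_txn=True, pending={}
Op 5: UPDATE e=26 (pending; pending now {e=26})
Op 6: ROLLBACK: discarded pending ['e']; in_txn=False
Op 7: BEGIN: in_txn=True, pending={}
Op 8: ROLLBACK: discarded pending []; in_txn=False
Op 9: BEGIN: in_txn=True, pending={}
Op 10: UPDATE e=24 (pending; pending now {e=24})
Op 11: COMMIT: merged ['e'] into committed; committed now {a=11, b=2, e=24}
Op 12: UPDATE e=1 (auto-commit; committed e=1)
ROLLBACK at op 6 discards: ['e']

Answer: e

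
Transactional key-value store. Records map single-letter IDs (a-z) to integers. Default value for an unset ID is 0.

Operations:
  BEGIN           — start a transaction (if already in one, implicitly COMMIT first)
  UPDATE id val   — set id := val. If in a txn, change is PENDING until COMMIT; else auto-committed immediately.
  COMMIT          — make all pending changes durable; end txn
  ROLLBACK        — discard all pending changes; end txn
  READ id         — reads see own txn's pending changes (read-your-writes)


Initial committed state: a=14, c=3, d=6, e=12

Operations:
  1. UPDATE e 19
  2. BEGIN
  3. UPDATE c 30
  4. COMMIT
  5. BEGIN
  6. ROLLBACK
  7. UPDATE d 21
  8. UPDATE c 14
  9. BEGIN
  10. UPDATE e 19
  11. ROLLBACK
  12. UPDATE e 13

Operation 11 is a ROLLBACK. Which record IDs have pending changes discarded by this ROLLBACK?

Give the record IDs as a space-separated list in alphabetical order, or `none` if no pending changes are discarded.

Answer: e

Derivation:
Initial committed: {a=14, c=3, d=6, e=12}
Op 1: UPDATE e=19 (auto-commit; committed e=19)
Op 2: BEGIN: in_txn=True, pending={}
Op 3: UPDATE c=30 (pending; pending now {c=30})
Op 4: COMMIT: merged ['c'] into committed; committed now {a=14, c=30, d=6, e=19}
Op 5: BEGIN: in_txn=True, pending={}
Op 6: ROLLBACK: discarded pending []; in_txn=False
Op 7: UPDATE d=21 (auto-commit; committed d=21)
Op 8: UPDATE c=14 (auto-commit; committed c=14)
Op 9: BEGIN: in_txn=True, pending={}
Op 10: UPDATE e=19 (pending; pending now {e=19})
Op 11: ROLLBACK: discarded pending ['e']; in_txn=False
Op 12: UPDATE e=13 (auto-commit; committed e=13)
ROLLBACK at op 11 discards: ['e']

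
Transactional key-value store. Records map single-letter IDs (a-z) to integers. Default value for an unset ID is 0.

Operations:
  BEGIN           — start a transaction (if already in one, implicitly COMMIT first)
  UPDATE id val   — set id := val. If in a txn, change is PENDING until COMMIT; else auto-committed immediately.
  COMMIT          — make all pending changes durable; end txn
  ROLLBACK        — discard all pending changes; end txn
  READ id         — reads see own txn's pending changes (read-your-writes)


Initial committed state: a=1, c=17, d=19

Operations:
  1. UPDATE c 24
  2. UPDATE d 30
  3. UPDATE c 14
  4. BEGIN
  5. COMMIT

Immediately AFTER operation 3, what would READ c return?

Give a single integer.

Initial committed: {a=1, c=17, d=19}
Op 1: UPDATE c=24 (auto-commit; committed c=24)
Op 2: UPDATE d=30 (auto-commit; committed d=30)
Op 3: UPDATE c=14 (auto-commit; committed c=14)
After op 3: visible(c) = 14 (pending={}, committed={a=1, c=14, d=30})

Answer: 14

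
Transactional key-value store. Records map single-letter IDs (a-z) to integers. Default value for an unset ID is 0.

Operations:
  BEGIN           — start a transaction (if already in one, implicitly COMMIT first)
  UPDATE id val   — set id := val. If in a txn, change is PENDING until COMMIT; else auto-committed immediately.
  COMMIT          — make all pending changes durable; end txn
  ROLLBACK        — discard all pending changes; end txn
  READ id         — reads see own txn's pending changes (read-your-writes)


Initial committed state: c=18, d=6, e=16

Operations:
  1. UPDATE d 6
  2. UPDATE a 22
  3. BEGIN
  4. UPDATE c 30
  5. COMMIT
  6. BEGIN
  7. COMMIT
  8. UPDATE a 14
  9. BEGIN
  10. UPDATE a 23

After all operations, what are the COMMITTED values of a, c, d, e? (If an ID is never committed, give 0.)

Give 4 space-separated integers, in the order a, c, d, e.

Answer: 14 30 6 16

Derivation:
Initial committed: {c=18, d=6, e=16}
Op 1: UPDATE d=6 (auto-commit; committed d=6)
Op 2: UPDATE a=22 (auto-commit; committed a=22)
Op 3: BEGIN: in_txn=True, pending={}
Op 4: UPDATE c=30 (pending; pending now {c=30})
Op 5: COMMIT: merged ['c'] into committed; committed now {a=22, c=30, d=6, e=16}
Op 6: BEGIN: in_txn=True, pending={}
Op 7: COMMIT: merged [] into committed; committed now {a=22, c=30, d=6, e=16}
Op 8: UPDATE a=14 (auto-commit; committed a=14)
Op 9: BEGIN: in_txn=True, pending={}
Op 10: UPDATE a=23 (pending; pending now {a=23})
Final committed: {a=14, c=30, d=6, e=16}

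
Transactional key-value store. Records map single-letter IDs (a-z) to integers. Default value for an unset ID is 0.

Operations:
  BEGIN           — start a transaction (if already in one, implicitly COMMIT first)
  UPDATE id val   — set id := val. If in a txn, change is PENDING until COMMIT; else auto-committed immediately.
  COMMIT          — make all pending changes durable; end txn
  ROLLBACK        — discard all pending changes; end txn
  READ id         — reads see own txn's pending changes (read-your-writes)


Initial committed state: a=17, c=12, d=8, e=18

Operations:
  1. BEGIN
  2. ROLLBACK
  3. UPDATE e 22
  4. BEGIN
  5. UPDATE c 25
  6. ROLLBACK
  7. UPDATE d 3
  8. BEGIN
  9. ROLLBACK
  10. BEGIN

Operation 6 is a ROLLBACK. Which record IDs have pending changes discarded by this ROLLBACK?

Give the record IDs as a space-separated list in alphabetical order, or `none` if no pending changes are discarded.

Initial committed: {a=17, c=12, d=8, e=18}
Op 1: BEGIN: in_txn=True, pending={}
Op 2: ROLLBACK: discarded pending []; in_txn=False
Op 3: UPDATE e=22 (auto-commit; committed e=22)
Op 4: BEGIN: in_txn=True, pending={}
Op 5: UPDATE c=25 (pending; pending now {c=25})
Op 6: ROLLBACK: discarded pending ['c']; in_txn=False
Op 7: UPDATE d=3 (auto-commit; committed d=3)
Op 8: BEGIN: in_txn=True, pending={}
Op 9: ROLLBACK: discarded pending []; in_txn=False
Op 10: BEGIN: in_txn=True, pending={}
ROLLBACK at op 6 discards: ['c']

Answer: c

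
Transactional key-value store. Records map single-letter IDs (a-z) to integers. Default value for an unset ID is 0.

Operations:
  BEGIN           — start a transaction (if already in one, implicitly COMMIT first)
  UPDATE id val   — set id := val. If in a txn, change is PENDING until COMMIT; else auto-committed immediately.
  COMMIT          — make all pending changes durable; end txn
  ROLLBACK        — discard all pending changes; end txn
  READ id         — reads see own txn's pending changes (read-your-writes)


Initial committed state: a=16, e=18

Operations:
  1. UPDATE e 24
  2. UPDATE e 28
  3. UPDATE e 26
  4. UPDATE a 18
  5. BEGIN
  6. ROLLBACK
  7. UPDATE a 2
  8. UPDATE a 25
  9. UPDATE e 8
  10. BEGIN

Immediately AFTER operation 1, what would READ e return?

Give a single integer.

Answer: 24

Derivation:
Initial committed: {a=16, e=18}
Op 1: UPDATE e=24 (auto-commit; committed e=24)
After op 1: visible(e) = 24 (pending={}, committed={a=16, e=24})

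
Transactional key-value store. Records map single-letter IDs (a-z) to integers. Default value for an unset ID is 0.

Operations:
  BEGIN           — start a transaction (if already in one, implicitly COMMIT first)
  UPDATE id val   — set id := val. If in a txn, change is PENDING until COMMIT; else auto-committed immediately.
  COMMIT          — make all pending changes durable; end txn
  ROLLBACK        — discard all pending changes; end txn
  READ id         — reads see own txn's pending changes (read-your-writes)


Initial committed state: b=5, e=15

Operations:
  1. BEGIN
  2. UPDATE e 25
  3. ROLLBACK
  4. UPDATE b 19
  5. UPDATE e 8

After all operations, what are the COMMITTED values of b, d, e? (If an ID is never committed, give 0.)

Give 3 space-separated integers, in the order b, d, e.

Answer: 19 0 8

Derivation:
Initial committed: {b=5, e=15}
Op 1: BEGIN: in_txn=True, pending={}
Op 2: UPDATE e=25 (pending; pending now {e=25})
Op 3: ROLLBACK: discarded pending ['e']; in_txn=False
Op 4: UPDATE b=19 (auto-commit; committed b=19)
Op 5: UPDATE e=8 (auto-commit; committed e=8)
Final committed: {b=19, e=8}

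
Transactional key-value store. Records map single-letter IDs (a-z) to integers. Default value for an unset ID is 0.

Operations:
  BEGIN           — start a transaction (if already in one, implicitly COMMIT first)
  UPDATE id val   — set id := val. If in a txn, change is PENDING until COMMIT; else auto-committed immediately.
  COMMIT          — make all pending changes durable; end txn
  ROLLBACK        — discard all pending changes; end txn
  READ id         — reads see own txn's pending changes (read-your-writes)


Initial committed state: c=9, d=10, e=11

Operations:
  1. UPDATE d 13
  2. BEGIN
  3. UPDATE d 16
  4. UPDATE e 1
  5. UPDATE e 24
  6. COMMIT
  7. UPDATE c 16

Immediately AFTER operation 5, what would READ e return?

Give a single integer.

Initial committed: {c=9, d=10, e=11}
Op 1: UPDATE d=13 (auto-commit; committed d=13)
Op 2: BEGIN: in_txn=True, pending={}
Op 3: UPDATE d=16 (pending; pending now {d=16})
Op 4: UPDATE e=1 (pending; pending now {d=16, e=1})
Op 5: UPDATE e=24 (pending; pending now {d=16, e=24})
After op 5: visible(e) = 24 (pending={d=16, e=24}, committed={c=9, d=13, e=11})

Answer: 24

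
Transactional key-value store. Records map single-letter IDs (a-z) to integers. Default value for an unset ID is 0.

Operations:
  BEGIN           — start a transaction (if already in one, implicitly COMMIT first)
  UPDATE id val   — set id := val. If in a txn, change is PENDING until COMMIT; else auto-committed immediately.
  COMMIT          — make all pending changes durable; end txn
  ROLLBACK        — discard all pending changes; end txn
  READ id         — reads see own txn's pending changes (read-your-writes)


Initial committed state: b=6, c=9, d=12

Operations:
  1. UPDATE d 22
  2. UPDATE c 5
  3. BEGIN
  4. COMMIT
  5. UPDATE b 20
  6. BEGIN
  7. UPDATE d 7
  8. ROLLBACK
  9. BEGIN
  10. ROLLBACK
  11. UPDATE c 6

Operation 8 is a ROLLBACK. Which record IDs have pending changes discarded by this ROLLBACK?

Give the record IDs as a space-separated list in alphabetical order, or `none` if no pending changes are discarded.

Answer: d

Derivation:
Initial committed: {b=6, c=9, d=12}
Op 1: UPDATE d=22 (auto-commit; committed d=22)
Op 2: UPDATE c=5 (auto-commit; committed c=5)
Op 3: BEGIN: in_txn=True, pending={}
Op 4: COMMIT: merged [] into committed; committed now {b=6, c=5, d=22}
Op 5: UPDATE b=20 (auto-commit; committed b=20)
Op 6: BEGIN: in_txn=True, pending={}
Op 7: UPDATE d=7 (pending; pending now {d=7})
Op 8: ROLLBACK: discarded pending ['d']; in_txn=False
Op 9: BEGIN: in_txn=True, pending={}
Op 10: ROLLBACK: discarded pending []; in_txn=False
Op 11: UPDATE c=6 (auto-commit; committed c=6)
ROLLBACK at op 8 discards: ['d']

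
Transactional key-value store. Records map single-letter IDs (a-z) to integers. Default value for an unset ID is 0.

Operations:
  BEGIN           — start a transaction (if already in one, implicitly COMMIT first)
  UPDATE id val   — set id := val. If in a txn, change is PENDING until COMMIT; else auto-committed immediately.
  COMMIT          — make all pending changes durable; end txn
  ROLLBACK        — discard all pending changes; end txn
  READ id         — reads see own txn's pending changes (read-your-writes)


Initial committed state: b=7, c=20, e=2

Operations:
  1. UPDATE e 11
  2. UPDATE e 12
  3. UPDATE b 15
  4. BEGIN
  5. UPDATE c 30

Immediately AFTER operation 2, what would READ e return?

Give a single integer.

Answer: 12

Derivation:
Initial committed: {b=7, c=20, e=2}
Op 1: UPDATE e=11 (auto-commit; committed e=11)
Op 2: UPDATE e=12 (auto-commit; committed e=12)
After op 2: visible(e) = 12 (pending={}, committed={b=7, c=20, e=12})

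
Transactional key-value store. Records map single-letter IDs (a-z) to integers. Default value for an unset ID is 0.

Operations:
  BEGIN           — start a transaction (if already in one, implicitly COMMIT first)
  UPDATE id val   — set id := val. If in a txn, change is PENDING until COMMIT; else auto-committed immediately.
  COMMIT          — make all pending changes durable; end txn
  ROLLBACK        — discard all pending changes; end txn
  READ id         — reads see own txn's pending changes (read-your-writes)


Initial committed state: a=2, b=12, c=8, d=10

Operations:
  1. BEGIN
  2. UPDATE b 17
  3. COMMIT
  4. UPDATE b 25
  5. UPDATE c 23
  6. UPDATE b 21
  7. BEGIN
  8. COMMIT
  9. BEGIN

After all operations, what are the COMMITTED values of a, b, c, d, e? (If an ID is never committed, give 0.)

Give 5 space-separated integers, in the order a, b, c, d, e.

Initial committed: {a=2, b=12, c=8, d=10}
Op 1: BEGIN: in_txn=True, pending={}
Op 2: UPDATE b=17 (pending; pending now {b=17})
Op 3: COMMIT: merged ['b'] into committed; committed now {a=2, b=17, c=8, d=10}
Op 4: UPDATE b=25 (auto-commit; committed b=25)
Op 5: UPDATE c=23 (auto-commit; committed c=23)
Op 6: UPDATE b=21 (auto-commit; committed b=21)
Op 7: BEGIN: in_txn=True, pending={}
Op 8: COMMIT: merged [] into committed; committed now {a=2, b=21, c=23, d=10}
Op 9: BEGIN: in_txn=True, pending={}
Final committed: {a=2, b=21, c=23, d=10}

Answer: 2 21 23 10 0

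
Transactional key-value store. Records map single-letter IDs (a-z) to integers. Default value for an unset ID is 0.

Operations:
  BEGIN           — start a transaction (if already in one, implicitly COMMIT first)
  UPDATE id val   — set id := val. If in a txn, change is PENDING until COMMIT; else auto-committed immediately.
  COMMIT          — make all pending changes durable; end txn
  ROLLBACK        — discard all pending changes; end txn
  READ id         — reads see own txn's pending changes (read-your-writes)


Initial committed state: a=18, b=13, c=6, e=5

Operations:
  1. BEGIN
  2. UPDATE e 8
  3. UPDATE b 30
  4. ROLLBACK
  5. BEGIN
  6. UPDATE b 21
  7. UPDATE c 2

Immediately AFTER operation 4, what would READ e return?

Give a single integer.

Initial committed: {a=18, b=13, c=6, e=5}
Op 1: BEGIN: in_txn=True, pending={}
Op 2: UPDATE e=8 (pending; pending now {e=8})
Op 3: UPDATE b=30 (pending; pending now {b=30, e=8})
Op 4: ROLLBACK: discarded pending ['b', 'e']; in_txn=False
After op 4: visible(e) = 5 (pending={}, committed={a=18, b=13, c=6, e=5})

Answer: 5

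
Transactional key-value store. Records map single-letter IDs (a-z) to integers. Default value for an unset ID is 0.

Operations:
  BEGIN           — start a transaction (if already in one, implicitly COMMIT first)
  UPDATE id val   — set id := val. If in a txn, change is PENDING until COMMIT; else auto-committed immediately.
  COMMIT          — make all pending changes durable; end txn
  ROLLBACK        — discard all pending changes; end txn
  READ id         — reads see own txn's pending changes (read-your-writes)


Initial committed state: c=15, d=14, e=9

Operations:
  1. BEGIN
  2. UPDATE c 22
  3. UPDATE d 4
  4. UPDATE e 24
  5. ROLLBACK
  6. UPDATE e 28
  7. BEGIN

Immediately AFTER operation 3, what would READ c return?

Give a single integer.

Initial committed: {c=15, d=14, e=9}
Op 1: BEGIN: in_txn=True, pending={}
Op 2: UPDATE c=22 (pending; pending now {c=22})
Op 3: UPDATE d=4 (pending; pending now {c=22, d=4})
After op 3: visible(c) = 22 (pending={c=22, d=4}, committed={c=15, d=14, e=9})

Answer: 22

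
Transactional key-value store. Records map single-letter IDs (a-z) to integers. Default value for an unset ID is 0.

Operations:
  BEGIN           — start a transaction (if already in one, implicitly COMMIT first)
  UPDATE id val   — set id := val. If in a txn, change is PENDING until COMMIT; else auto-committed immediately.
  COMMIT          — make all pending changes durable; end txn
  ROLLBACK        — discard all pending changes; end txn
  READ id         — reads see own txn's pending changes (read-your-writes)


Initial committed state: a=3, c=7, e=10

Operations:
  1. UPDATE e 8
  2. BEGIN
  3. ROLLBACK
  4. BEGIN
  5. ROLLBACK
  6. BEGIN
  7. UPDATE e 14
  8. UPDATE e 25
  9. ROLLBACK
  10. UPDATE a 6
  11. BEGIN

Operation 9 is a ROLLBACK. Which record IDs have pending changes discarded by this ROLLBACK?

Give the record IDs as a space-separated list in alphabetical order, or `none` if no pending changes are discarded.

Initial committed: {a=3, c=7, e=10}
Op 1: UPDATE e=8 (auto-commit; committed e=8)
Op 2: BEGIN: in_txn=True, pending={}
Op 3: ROLLBACK: discarded pending []; in_txn=False
Op 4: BEGIN: in_txn=True, pending={}
Op 5: ROLLBACK: discarded pending []; in_txn=False
Op 6: BEGIN: in_txn=True, pending={}
Op 7: UPDATE e=14 (pending; pending now {e=14})
Op 8: UPDATE e=25 (pending; pending now {e=25})
Op 9: ROLLBACK: discarded pending ['e']; in_txn=False
Op 10: UPDATE a=6 (auto-commit; committed a=6)
Op 11: BEGIN: in_txn=True, pending={}
ROLLBACK at op 9 discards: ['e']

Answer: e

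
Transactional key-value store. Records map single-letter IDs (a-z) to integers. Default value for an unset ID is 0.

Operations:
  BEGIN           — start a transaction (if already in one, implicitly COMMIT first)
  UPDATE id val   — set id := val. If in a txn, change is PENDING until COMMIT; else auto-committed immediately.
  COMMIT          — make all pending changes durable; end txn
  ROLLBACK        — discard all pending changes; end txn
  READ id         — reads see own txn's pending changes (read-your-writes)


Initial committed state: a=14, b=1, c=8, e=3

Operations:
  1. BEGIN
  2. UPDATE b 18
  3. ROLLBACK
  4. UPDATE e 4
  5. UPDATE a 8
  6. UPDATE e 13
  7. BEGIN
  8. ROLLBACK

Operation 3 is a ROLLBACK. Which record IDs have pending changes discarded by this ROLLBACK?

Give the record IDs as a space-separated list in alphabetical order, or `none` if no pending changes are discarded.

Initial committed: {a=14, b=1, c=8, e=3}
Op 1: BEGIN: in_txn=True, pending={}
Op 2: UPDATE b=18 (pending; pending now {b=18})
Op 3: ROLLBACK: discarded pending ['b']; in_txn=False
Op 4: UPDATE e=4 (auto-commit; committed e=4)
Op 5: UPDATE a=8 (auto-commit; committed a=8)
Op 6: UPDATE e=13 (auto-commit; committed e=13)
Op 7: BEGIN: in_txn=True, pending={}
Op 8: ROLLBACK: discarded pending []; in_txn=False
ROLLBACK at op 3 discards: ['b']

Answer: b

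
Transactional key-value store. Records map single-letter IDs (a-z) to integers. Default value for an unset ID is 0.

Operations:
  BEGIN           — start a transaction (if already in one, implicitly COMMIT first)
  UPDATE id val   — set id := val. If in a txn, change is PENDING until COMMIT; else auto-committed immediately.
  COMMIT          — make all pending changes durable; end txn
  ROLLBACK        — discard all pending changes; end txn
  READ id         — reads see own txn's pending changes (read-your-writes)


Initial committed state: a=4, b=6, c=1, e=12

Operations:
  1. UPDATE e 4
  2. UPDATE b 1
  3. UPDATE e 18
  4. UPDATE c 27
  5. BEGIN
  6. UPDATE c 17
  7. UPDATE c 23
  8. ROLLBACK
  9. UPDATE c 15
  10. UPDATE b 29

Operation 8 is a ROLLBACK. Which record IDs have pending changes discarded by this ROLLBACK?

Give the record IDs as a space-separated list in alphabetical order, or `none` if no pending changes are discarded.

Answer: c

Derivation:
Initial committed: {a=4, b=6, c=1, e=12}
Op 1: UPDATE e=4 (auto-commit; committed e=4)
Op 2: UPDATE b=1 (auto-commit; committed b=1)
Op 3: UPDATE e=18 (auto-commit; committed e=18)
Op 4: UPDATE c=27 (auto-commit; committed c=27)
Op 5: BEGIN: in_txn=True, pending={}
Op 6: UPDATE c=17 (pending; pending now {c=17})
Op 7: UPDATE c=23 (pending; pending now {c=23})
Op 8: ROLLBACK: discarded pending ['c']; in_txn=False
Op 9: UPDATE c=15 (auto-commit; committed c=15)
Op 10: UPDATE b=29 (auto-commit; committed b=29)
ROLLBACK at op 8 discards: ['c']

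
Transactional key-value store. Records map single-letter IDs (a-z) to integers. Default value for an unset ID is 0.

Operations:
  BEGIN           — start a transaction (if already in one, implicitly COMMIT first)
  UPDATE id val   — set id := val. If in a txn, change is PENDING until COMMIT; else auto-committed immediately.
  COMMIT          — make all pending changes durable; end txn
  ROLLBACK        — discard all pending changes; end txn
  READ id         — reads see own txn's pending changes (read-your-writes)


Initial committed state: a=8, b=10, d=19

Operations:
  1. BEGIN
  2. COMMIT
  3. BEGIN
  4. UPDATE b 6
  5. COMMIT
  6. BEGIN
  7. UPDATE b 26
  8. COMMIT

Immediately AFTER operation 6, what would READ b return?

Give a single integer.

Initial committed: {a=8, b=10, d=19}
Op 1: BEGIN: in_txn=True, pending={}
Op 2: COMMIT: merged [] into committed; committed now {a=8, b=10, d=19}
Op 3: BEGIN: in_txn=True, pending={}
Op 4: UPDATE b=6 (pending; pending now {b=6})
Op 5: COMMIT: merged ['b'] into committed; committed now {a=8, b=6, d=19}
Op 6: BEGIN: in_txn=True, pending={}
After op 6: visible(b) = 6 (pending={}, committed={a=8, b=6, d=19})

Answer: 6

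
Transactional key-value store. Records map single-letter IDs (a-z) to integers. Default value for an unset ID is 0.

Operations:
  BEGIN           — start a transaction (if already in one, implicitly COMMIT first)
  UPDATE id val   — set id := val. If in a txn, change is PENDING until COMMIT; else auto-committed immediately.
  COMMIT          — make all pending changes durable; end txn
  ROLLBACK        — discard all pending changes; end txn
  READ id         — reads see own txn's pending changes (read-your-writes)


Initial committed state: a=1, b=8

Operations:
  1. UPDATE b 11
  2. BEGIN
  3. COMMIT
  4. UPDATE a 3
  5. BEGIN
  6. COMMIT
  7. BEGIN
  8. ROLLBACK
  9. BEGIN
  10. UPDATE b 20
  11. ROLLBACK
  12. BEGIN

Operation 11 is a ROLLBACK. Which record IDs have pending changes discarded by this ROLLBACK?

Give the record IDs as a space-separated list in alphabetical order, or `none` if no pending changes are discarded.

Answer: b

Derivation:
Initial committed: {a=1, b=8}
Op 1: UPDATE b=11 (auto-commit; committed b=11)
Op 2: BEGIN: in_txn=True, pending={}
Op 3: COMMIT: merged [] into committed; committed now {a=1, b=11}
Op 4: UPDATE a=3 (auto-commit; committed a=3)
Op 5: BEGIN: in_txn=True, pending={}
Op 6: COMMIT: merged [] into committed; committed now {a=3, b=11}
Op 7: BEGIN: in_txn=True, pending={}
Op 8: ROLLBACK: discarded pending []; in_txn=False
Op 9: BEGIN: in_txn=True, pending={}
Op 10: UPDATE b=20 (pending; pending now {b=20})
Op 11: ROLLBACK: discarded pending ['b']; in_txn=False
Op 12: BEGIN: in_txn=True, pending={}
ROLLBACK at op 11 discards: ['b']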